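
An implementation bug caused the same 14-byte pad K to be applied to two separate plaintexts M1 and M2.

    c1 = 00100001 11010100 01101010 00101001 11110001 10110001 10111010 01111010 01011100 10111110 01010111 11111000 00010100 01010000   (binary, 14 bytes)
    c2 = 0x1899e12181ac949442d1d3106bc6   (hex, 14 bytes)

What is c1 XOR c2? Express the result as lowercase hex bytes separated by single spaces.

c1 ⊕ c2 = (M1 ⊕ K) ⊕ (M2 ⊕ K) = M1 ⊕ M2 — the shared key cancels under XOR.
byte 0: 21 xor 18 = 39
byte 1: d4 xor 99 = 4d
byte 2: 6a xor e1 = 8b
byte 3: 29 xor 21 = 08
byte 4: f1 xor 81 = 70
byte 5: b1 xor ac = 1d
byte 6: ba xor 94 = 2e
byte 7: 7a xor 94 = ee
byte 8: 5c xor 42 = 1e
byte 9: be xor d1 = 6f
byte 10: 57 xor d3 = 84
byte 11: f8 xor 10 = e8
byte 12: 14 xor 6b = 7f
byte 13: 50 xor c6 = 96

39 4d 8b 08 70 1d 2e ee 1e 6f 84 e8 7f 96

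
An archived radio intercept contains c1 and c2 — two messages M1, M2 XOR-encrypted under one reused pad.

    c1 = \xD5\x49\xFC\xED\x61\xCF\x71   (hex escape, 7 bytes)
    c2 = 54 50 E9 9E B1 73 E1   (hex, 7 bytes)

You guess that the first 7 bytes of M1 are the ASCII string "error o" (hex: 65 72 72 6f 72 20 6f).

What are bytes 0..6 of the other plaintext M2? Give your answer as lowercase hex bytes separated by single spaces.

e4 6b 67 1c a2 9c ff

First, c1 ⊕ c2 = (M1 ⊕ K) ⊕ (M2 ⊕ K) = M1 ⊕ M2, so the key drops out. Then M2 = (M1 ⊕ M2) ⊕ M1 over the first 7 bytes.
byte 0: (d5 xor 54) xor 65 = 81 xor 65 = e4
byte 1: (49 xor 50) xor 72 = 19 xor 72 = 6b
byte 2: (fc xor e9) xor 72 = 15 xor 72 = 67
byte 3: (ed xor 9e) xor 6f = 73 xor 6f = 1c
byte 4: (61 xor b1) xor 72 = d0 xor 72 = a2
byte 5: (cf xor 73) xor 20 = bc xor 20 = 9c
byte 6: (71 xor e1) xor 6f = 90 xor 6f = ff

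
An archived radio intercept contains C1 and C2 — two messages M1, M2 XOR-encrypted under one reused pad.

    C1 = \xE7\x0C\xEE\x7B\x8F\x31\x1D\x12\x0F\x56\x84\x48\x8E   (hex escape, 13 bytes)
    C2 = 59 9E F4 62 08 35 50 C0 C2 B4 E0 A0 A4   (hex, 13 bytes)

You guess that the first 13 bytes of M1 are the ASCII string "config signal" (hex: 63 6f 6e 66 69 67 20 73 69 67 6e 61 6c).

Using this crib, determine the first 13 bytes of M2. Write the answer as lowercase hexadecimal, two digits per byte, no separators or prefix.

First, C1 ⊕ C2 = (M1 ⊕ K) ⊕ (M2 ⊕ K) = M1 ⊕ M2, so the key drops out. Then M2 = (M1 ⊕ M2) ⊕ M1 over the first 13 bytes.
byte 0: (e7 xor 59) xor 63 = be xor 63 = dd
byte 1: (0c xor 9e) xor 6f = 92 xor 6f = fd
byte 2: (ee xor f4) xor 6e = 1a xor 6e = 74
byte 3: (7b xor 62) xor 66 = 19 xor 66 = 7f
byte 4: (8f xor 08) xor 69 = 87 xor 69 = ee
byte 5: (31 xor 35) xor 67 = 04 xor 67 = 63
byte 6: (1d xor 50) xor 20 = 4d xor 20 = 6d
byte 7: (12 xor c0) xor 73 = d2 xor 73 = a1
byte 8: (0f xor c2) xor 69 = cd xor 69 = a4
byte 9: (56 xor b4) xor 67 = e2 xor 67 = 85
byte 10: (84 xor e0) xor 6e = 64 xor 6e = 0a
byte 11: (48 xor a0) xor 61 = e8 xor 61 = 89
byte 12: (8e xor a4) xor 6c = 2a xor 6c = 46

ddfd747fee636da1a4850a8946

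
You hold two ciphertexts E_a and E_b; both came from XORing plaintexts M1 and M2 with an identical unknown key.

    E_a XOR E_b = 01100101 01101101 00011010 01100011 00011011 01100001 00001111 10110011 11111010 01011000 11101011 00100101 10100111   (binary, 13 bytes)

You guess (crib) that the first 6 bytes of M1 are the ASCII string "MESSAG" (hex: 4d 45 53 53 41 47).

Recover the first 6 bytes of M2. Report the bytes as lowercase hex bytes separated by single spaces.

28 28 49 30 5a 26

Since E_a ⊕ E_b = M1 ⊕ M2, XORing with the guessed M1 bytes yields the corresponding M2 bytes: M2 = (E_a ⊕ E_b) ⊕ M1.
01100101 xor 01001101 = 00101000
01101101 xor 01000101 = 00101000
00011010 xor 01010011 = 01001001
01100011 xor 01010011 = 00110000
00011011 xor 01000001 = 01011010
01100001 xor 01000111 = 00100110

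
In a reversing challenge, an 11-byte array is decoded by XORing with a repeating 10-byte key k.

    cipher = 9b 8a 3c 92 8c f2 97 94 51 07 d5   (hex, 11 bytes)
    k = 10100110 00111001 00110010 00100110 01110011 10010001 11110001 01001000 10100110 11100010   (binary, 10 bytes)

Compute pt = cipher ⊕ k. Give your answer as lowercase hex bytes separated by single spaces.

The 10-byte key repeats, so the effective keystream is a6 39 32 26 73 91 f1 48 a6 e2 a6.
byte 0: 9b ⊕ a6 = 3d
byte 1: 8a ⊕ 39 = b3
byte 2: 3c ⊕ 32 = 0e
byte 3: 92 ⊕ 26 = b4
byte 4: 8c ⊕ 73 = ff
byte 5: f2 ⊕ 91 = 63
byte 6: 97 ⊕ f1 = 66
byte 7: 94 ⊕ 48 = dc
byte 8: 51 ⊕ a6 = f7
byte 9: 07 ⊕ e2 = e5
byte 10: d5 ⊕ a6 = 73

3d b3 0e b4 ff 63 66 dc f7 e5 73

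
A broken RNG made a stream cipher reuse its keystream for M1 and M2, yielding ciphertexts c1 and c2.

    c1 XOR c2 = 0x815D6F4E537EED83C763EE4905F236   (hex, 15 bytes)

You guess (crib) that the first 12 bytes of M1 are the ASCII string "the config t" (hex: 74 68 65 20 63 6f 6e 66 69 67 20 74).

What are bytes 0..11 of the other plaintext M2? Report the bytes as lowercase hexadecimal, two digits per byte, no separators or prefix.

Since c1 ⊕ c2 = M1 ⊕ M2, XORing with the guessed M1 bytes yields the corresponding M2 bytes: M2 = (c1 ⊕ c2) ⊕ M1.
81 XOR 74 = f5
5d XOR 68 = 35
6f XOR 65 = 0a
4e XOR 20 = 6e
53 XOR 63 = 30
7e XOR 6f = 11
ed XOR 6e = 83
83 XOR 66 = e5
c7 XOR 69 = ae
63 XOR 67 = 04
ee XOR 20 = ce
49 XOR 74 = 3d

f5350a6e301183e5ae04ce3d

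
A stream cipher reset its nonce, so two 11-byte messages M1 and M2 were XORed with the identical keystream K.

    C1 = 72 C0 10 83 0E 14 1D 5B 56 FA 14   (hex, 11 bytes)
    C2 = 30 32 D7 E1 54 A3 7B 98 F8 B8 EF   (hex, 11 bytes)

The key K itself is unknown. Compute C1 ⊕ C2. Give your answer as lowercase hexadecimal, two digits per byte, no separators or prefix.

C1 ⊕ C2 = (M1 ⊕ K) ⊕ (M2 ⊕ K) = M1 ⊕ M2 — the shared key cancels under XOR.
72 xor 30 = 42
c0 xor 32 = f2
10 xor d7 = c7
83 xor e1 = 62
0e xor 54 = 5a
14 xor a3 = b7
1d xor 7b = 66
5b xor 98 = c3
56 xor f8 = ae
fa xor b8 = 42
14 xor ef = fb

42f2c7625ab766c3ae42fb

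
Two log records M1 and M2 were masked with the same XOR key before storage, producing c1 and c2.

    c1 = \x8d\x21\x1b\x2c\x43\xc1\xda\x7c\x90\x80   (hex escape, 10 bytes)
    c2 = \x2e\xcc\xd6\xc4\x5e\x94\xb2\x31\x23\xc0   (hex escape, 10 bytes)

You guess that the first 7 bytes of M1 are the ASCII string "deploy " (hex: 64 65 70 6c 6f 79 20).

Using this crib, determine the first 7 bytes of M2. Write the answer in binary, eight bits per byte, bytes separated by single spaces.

First, c1 ⊕ c2 = (M1 ⊕ K) ⊕ (M2 ⊕ K) = M1 ⊕ M2, so the key drops out. Then M2 = (M1 ⊕ M2) ⊕ M1 over the first 7 bytes.
byte 0: (8d xor 2e) xor 64 = a3 xor 64 = c7
byte 1: (21 xor cc) xor 65 = ed xor 65 = 88
byte 2: (1b xor d6) xor 70 = cd xor 70 = bd
byte 3: (2c xor c4) xor 6c = e8 xor 6c = 84
byte 4: (43 xor 5e) xor 6f = 1d xor 6f = 72
byte 5: (c1 xor 94) xor 79 = 55 xor 79 = 2c
byte 6: (da xor b2) xor 20 = 68 xor 20 = 48

11000111 10001000 10111101 10000100 01110010 00101100 01001000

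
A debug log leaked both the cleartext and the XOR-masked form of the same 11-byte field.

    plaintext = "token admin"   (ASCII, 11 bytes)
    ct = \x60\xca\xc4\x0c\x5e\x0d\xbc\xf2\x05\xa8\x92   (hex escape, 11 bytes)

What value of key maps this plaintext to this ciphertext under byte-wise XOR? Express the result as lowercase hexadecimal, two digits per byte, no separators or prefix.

Since ct = plaintext ⊕ key, XORing both sides with plaintext gives key = plaintext ⊕ ct.
01110100 xor 01100000 = 00010100
01101111 xor 11001010 = 10100101
01101011 xor 11000100 = 10101111
01100101 xor 00001100 = 01101001
01101110 xor 01011110 = 00110000
00100000 xor 00001101 = 00101101
01100001 xor 10111100 = 11011101
01100100 xor 11110010 = 10010110
01101101 xor 00000101 = 01101000
01101001 xor 10101000 = 11000001
01101110 xor 10010010 = 11111100

14a5af69302ddd9668c1fc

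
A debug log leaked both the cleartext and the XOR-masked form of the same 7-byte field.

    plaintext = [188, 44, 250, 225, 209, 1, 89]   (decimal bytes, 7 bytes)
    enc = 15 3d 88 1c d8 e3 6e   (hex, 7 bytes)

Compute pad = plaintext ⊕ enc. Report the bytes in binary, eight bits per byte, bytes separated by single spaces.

10101001 00010001 01110010 11111101 00001001 11100010 00110111

Since enc = plaintext ⊕ pad, XORing both sides with plaintext gives pad = plaintext ⊕ enc.
bc ^ 15 = a9
2c ^ 3d = 11
fa ^ 88 = 72
e1 ^ 1c = fd
d1 ^ d8 = 09
01 ^ e3 = e2
59 ^ 6e = 37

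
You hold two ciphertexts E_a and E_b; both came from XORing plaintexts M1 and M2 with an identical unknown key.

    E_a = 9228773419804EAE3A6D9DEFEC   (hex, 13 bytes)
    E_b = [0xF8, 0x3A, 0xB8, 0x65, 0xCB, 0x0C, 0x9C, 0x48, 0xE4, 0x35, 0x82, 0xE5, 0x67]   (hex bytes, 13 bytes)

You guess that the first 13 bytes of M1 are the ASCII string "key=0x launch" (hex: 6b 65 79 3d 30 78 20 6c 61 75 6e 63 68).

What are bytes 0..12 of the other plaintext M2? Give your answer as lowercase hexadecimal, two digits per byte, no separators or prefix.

0177b66ce2f4f28abf2d7169e3

First, E_a ⊕ E_b = (M1 ⊕ K) ⊕ (M2 ⊕ K) = M1 ⊕ M2, so the key drops out. Then M2 = (M1 ⊕ M2) ⊕ M1 over the first 13 bytes.
byte 0: (92 xor f8) xor 6b = 6a xor 6b = 01
byte 1: (28 xor 3a) xor 65 = 12 xor 65 = 77
byte 2: (77 xor b8) xor 79 = cf xor 79 = b6
byte 3: (34 xor 65) xor 3d = 51 xor 3d = 6c
byte 4: (19 xor cb) xor 30 = d2 xor 30 = e2
byte 5: (80 xor 0c) xor 78 = 8c xor 78 = f4
byte 6: (4e xor 9c) xor 20 = d2 xor 20 = f2
byte 7: (ae xor 48) xor 6c = e6 xor 6c = 8a
byte 8: (3a xor e4) xor 61 = de xor 61 = bf
byte 9: (6d xor 35) xor 75 = 58 xor 75 = 2d
byte 10: (9d xor 82) xor 6e = 1f xor 6e = 71
byte 11: (ef xor e5) xor 63 = 0a xor 63 = 69
byte 12: (ec xor 67) xor 68 = 8b xor 68 = e3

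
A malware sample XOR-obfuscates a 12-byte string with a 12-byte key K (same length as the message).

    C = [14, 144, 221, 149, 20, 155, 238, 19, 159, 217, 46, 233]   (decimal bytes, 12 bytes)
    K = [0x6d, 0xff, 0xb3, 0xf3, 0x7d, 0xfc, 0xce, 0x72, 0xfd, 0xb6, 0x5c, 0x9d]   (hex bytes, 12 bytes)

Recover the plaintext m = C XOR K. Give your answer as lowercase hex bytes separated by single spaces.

63 6f 6e 66 69 67 20 61 62 6f 72 74

XOR is its own inverse, so applying the key byte-wise gives the result directly.
0e ⊕ 6d = 63
90 ⊕ ff = 6f
dd ⊕ b3 = 6e
95 ⊕ f3 = 66
14 ⊕ 7d = 69
9b ⊕ fc = 67
ee ⊕ ce = 20
13 ⊕ 72 = 61
9f ⊕ fd = 62
d9 ⊕ b6 = 6f
2e ⊕ 5c = 72
e9 ⊕ 9d = 74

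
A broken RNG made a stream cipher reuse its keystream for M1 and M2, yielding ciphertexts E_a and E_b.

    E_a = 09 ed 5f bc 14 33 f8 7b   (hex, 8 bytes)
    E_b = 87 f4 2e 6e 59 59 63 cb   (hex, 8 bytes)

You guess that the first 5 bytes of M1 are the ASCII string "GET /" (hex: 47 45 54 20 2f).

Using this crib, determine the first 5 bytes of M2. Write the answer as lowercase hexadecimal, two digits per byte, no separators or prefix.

c95c25f262

First, E_a ⊕ E_b = (M1 ⊕ K) ⊕ (M2 ⊕ K) = M1 ⊕ M2, so the key drops out. Then M2 = (M1 ⊕ M2) ⊕ M1 over the first 5 bytes.
byte 0: (09 ⊕ 87) ⊕ 47 = 8e ⊕ 47 = c9
byte 1: (ed ⊕ f4) ⊕ 45 = 19 ⊕ 45 = 5c
byte 2: (5f ⊕ 2e) ⊕ 54 = 71 ⊕ 54 = 25
byte 3: (bc ⊕ 6e) ⊕ 20 = d2 ⊕ 20 = f2
byte 4: (14 ⊕ 59) ⊕ 2f = 4d ⊕ 2f = 62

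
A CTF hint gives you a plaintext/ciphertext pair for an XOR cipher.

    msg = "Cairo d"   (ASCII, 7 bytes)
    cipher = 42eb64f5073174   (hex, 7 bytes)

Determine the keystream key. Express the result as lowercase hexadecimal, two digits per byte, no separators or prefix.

018a0d87681110

Since cipher = msg ⊕ key, XORing both sides with msg gives key = msg ⊕ cipher.
byte 0: 43 XOR 42 = 01
byte 1: 61 XOR eb = 8a
byte 2: 69 XOR 64 = 0d
byte 3: 72 XOR f5 = 87
byte 4: 6f XOR 07 = 68
byte 5: 20 XOR 31 = 11
byte 6: 64 XOR 74 = 10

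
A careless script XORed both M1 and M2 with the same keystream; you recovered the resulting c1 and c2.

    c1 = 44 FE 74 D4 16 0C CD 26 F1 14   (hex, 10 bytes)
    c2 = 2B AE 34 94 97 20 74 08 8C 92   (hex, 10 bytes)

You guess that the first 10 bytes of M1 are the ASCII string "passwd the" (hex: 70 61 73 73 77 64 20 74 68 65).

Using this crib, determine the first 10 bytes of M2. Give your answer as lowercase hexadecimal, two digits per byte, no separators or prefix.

First, c1 ⊕ c2 = (M1 ⊕ K) ⊕ (M2 ⊕ K) = M1 ⊕ M2, so the key drops out. Then M2 = (M1 ⊕ M2) ⊕ M1 over the first 10 bytes.
byte 0: (44 XOR 2b) XOR 70 = 6f XOR 70 = 1f
byte 1: (fe XOR ae) XOR 61 = 50 XOR 61 = 31
byte 2: (74 XOR 34) XOR 73 = 40 XOR 73 = 33
byte 3: (d4 XOR 94) XOR 73 = 40 XOR 73 = 33
byte 4: (16 XOR 97) XOR 77 = 81 XOR 77 = f6
byte 5: (0c XOR 20) XOR 64 = 2c XOR 64 = 48
byte 6: (cd XOR 74) XOR 20 = b9 XOR 20 = 99
byte 7: (26 XOR 08) XOR 74 = 2e XOR 74 = 5a
byte 8: (f1 XOR 8c) XOR 68 = 7d XOR 68 = 15
byte 9: (14 XOR 92) XOR 65 = 86 XOR 65 = e3

1f313333f648995a15e3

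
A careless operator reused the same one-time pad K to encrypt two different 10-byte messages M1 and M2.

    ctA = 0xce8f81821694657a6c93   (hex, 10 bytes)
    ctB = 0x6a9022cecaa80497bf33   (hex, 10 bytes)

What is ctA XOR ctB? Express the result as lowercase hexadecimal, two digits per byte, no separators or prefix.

a41fa34cdc3c61edd3a0

ctA ⊕ ctB = (M1 ⊕ K) ⊕ (M2 ⊕ K) = M1 ⊕ M2 — the shared key cancels under XOR.
206 xor 106 = 164
143 xor 144 =  31
129 xor  34 = 163
130 xor 206 =  76
 22 xor 202 = 220
148 xor 168 =  60
101 xor   4 =  97
122 xor 151 = 237
108 xor 191 = 211
147 xor  51 = 160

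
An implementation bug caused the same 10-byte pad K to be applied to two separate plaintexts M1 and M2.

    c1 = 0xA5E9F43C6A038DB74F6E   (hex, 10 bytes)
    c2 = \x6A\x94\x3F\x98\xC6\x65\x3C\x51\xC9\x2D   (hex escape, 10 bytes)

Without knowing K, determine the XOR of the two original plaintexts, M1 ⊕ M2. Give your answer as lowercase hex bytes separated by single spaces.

c1 ⊕ c2 = (M1 ⊕ K) ⊕ (M2 ⊕ K) = M1 ⊕ M2 — the shared key cancels under XOR.
byte 0: 10100101 xor 01101010 = 11001111
byte 1: 11101001 xor 10010100 = 01111101
byte 2: 11110100 xor 00111111 = 11001011
byte 3: 00111100 xor 10011000 = 10100100
byte 4: 01101010 xor 11000110 = 10101100
byte 5: 00000011 xor 01100101 = 01100110
byte 6: 10001101 xor 00111100 = 10110001
byte 7: 10110111 xor 01010001 = 11100110
byte 8: 01001111 xor 11001001 = 10000110
byte 9: 01101110 xor 00101101 = 01000011

cf 7d cb a4 ac 66 b1 e6 86 43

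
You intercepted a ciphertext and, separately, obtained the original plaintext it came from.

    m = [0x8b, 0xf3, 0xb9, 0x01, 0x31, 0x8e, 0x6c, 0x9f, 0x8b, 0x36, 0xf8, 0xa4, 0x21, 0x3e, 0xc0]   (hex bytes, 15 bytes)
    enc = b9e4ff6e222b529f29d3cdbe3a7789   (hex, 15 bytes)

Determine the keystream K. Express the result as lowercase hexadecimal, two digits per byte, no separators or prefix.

3217466f13a53e00a2e5351a1b4949

Since enc = m ⊕ K, XORing both sides with m gives K = m ⊕ enc.
8b ⊕ b9 = 32
f3 ⊕ e4 = 17
b9 ⊕ ff = 46
01 ⊕ 6e = 6f
31 ⊕ 22 = 13
8e ⊕ 2b = a5
6c ⊕ 52 = 3e
9f ⊕ 9f = 00
8b ⊕ 29 = a2
36 ⊕ d3 = e5
f8 ⊕ cd = 35
a4 ⊕ be = 1a
21 ⊕ 3a = 1b
3e ⊕ 77 = 49
c0 ⊕ 89 = 49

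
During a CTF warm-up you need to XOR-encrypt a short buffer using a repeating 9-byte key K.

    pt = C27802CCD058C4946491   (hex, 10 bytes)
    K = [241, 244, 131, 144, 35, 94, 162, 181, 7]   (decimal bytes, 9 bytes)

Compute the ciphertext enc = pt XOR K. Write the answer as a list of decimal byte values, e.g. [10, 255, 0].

[51, 140, 129, 92, 243, 6, 102, 33, 99, 96]

The 9-byte key repeats, so the effective keystream is f1 f4 83 90 23 5e a2 b5 07 f1.
byte 0: 11000010 XOR 11110001 = 00110011
byte 1: 01111000 XOR 11110100 = 10001100
byte 2: 00000010 XOR 10000011 = 10000001
byte 3: 11001100 XOR 10010000 = 01011100
byte 4: 11010000 XOR 00100011 = 11110011
byte 5: 01011000 XOR 01011110 = 00000110
byte 6: 11000100 XOR 10100010 = 01100110
byte 7: 10010100 XOR 10110101 = 00100001
byte 8: 01100100 XOR 00000111 = 01100011
byte 9: 10010001 XOR 11110001 = 01100000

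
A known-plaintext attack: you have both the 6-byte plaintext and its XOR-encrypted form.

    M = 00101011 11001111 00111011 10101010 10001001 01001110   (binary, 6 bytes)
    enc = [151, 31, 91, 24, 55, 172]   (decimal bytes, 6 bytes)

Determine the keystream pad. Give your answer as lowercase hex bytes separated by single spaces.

Since enc = M ⊕ pad, XORing both sides with M gives pad = M ⊕ enc.
2b ^ 97 = bc
cf ^ 1f = d0
3b ^ 5b = 60
aa ^ 18 = b2
89 ^ 37 = be
4e ^ ac = e2

bc d0 60 b2 be e2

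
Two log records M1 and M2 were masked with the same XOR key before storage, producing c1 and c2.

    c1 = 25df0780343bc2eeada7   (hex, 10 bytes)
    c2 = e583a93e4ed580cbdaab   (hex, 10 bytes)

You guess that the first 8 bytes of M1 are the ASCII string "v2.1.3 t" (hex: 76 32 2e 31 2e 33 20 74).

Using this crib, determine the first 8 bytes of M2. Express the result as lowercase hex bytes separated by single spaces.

b6 6e 80 8f 54 dd 62 51

First, c1 ⊕ c2 = (M1 ⊕ K) ⊕ (M2 ⊕ K) = M1 ⊕ M2, so the key drops out. Then M2 = (M1 ⊕ M2) ⊕ M1 over the first 8 bytes.
byte 0: (25 xor e5) xor 76 = c0 xor 76 = b6
byte 1: (df xor 83) xor 32 = 5c xor 32 = 6e
byte 2: (07 xor a9) xor 2e = ae xor 2e = 80
byte 3: (80 xor 3e) xor 31 = be xor 31 = 8f
byte 4: (34 xor 4e) xor 2e = 7a xor 2e = 54
byte 5: (3b xor d5) xor 33 = ee xor 33 = dd
byte 6: (c2 xor 80) xor 20 = 42 xor 20 = 62
byte 7: (ee xor cb) xor 74 = 25 xor 74 = 51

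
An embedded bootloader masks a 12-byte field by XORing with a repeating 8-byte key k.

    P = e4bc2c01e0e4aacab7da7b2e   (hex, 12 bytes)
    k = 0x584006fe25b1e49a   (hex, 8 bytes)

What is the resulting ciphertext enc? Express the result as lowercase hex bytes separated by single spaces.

bc fc 2a ff c5 55 4e 50 ef 9a 7d d0

The 8-byte key repeats, so the effective keystream is 58 40 06 fe 25 b1 e4 9a 58 40 06 fe.
byte 0: 11100100 ^ 01011000 = 10111100
byte 1: 10111100 ^ 01000000 = 11111100
byte 2: 00101100 ^ 00000110 = 00101010
byte 3: 00000001 ^ 11111110 = 11111111
byte 4: 11100000 ^ 00100101 = 11000101
byte 5: 11100100 ^ 10110001 = 01010101
byte 6: 10101010 ^ 11100100 = 01001110
byte 7: 11001010 ^ 10011010 = 01010000
byte 8: 10110111 ^ 01011000 = 11101111
byte 9: 11011010 ^ 01000000 = 10011010
byte 10: 01111011 ^ 00000110 = 01111101
byte 11: 00101110 ^ 11111110 = 11010000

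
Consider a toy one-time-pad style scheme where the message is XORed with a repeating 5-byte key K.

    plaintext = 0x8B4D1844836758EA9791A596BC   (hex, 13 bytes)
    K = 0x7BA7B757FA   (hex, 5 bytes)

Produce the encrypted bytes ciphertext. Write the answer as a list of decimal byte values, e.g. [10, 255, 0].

[240, 234, 175, 19, 121, 28, 255, 93, 192, 107, 222, 49, 11]

The 5-byte key repeats, so the effective keystream is 7b a7 b7 57 fa 7b a7 b7 57 fa 7b a7 b7.
byte 0: 10001011 XOR 01111011 = 11110000
byte 1: 01001101 XOR 10100111 = 11101010
byte 2: 00011000 XOR 10110111 = 10101111
byte 3: 01000100 XOR 01010111 = 00010011
byte 4: 10000011 XOR 11111010 = 01111001
byte 5: 01100111 XOR 01111011 = 00011100
byte 6: 01011000 XOR 10100111 = 11111111
byte 7: 11101010 XOR 10110111 = 01011101
byte 8: 10010111 XOR 01010111 = 11000000
byte 9: 10010001 XOR 11111010 = 01101011
byte 10: 10100101 XOR 01111011 = 11011110
byte 11: 10010110 XOR 10100111 = 00110001
byte 12: 10111100 XOR 10110111 = 00001011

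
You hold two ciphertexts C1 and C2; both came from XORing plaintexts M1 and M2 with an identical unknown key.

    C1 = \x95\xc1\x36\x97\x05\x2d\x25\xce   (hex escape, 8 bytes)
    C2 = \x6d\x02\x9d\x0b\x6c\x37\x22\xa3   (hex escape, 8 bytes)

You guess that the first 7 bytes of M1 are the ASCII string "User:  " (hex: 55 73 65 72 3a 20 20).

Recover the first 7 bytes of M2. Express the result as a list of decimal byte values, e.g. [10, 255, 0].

First, C1 ⊕ C2 = (M1 ⊕ K) ⊕ (M2 ⊕ K) = M1 ⊕ M2, so the key drops out. Then M2 = (M1 ⊕ M2) ⊕ M1 over the first 7 bytes.
byte 0: (95 ⊕ 6d) ⊕ 55 = f8 ⊕ 55 = ad
byte 1: (c1 ⊕ 02) ⊕ 73 = c3 ⊕ 73 = b0
byte 2: (36 ⊕ 9d) ⊕ 65 = ab ⊕ 65 = ce
byte 3: (97 ⊕ 0b) ⊕ 72 = 9c ⊕ 72 = ee
byte 4: (05 ⊕ 6c) ⊕ 3a = 69 ⊕ 3a = 53
byte 5: (2d ⊕ 37) ⊕ 20 = 1a ⊕ 20 = 3a
byte 6: (25 ⊕ 22) ⊕ 20 = 07 ⊕ 20 = 27

[173, 176, 206, 238, 83, 58, 39]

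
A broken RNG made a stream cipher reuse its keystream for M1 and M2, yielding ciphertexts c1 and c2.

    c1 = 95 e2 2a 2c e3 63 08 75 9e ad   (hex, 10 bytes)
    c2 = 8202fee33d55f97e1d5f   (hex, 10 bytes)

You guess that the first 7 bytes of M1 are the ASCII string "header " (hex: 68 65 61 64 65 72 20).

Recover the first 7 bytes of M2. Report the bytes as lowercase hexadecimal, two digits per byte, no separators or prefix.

First, c1 ⊕ c2 = (M1 ⊕ K) ⊕ (M2 ⊕ K) = M1 ⊕ M2, so the key drops out. Then M2 = (M1 ⊕ M2) ⊕ M1 over the first 7 bytes.
byte 0: (95 xor 82) xor 68 = 17 xor 68 = 7f
byte 1: (e2 xor 02) xor 65 = e0 xor 65 = 85
byte 2: (2a xor fe) xor 61 = d4 xor 61 = b5
byte 3: (2c xor e3) xor 64 = cf xor 64 = ab
byte 4: (e3 xor 3d) xor 65 = de xor 65 = bb
byte 5: (63 xor 55) xor 72 = 36 xor 72 = 44
byte 6: (08 xor f9) xor 20 = f1 xor 20 = d1

7f85b5abbb44d1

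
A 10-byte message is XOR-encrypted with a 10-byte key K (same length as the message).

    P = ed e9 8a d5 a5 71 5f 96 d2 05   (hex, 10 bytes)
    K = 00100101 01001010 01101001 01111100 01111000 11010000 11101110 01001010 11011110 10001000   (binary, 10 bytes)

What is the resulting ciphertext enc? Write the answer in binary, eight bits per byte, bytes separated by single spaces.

11001000 10100011 11100011 10101001 11011101 10100001 10110001 11011100 00001100 10001101

ed XOR 25 = c8
e9 XOR 4a = a3
8a XOR 69 = e3
d5 XOR 7c = a9
a5 XOR 78 = dd
71 XOR d0 = a1
5f XOR ee = b1
96 XOR 4a = dc
d2 XOR de = 0c
05 XOR 88 = 8d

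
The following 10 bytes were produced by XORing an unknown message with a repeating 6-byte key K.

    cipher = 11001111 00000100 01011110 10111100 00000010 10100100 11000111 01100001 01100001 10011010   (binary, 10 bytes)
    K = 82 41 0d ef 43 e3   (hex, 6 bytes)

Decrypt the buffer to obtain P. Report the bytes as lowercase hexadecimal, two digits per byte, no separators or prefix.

4d455353414745206c75

The 6-byte key repeats, so the effective keystream is 82 41 0d ef 43 e3 82 41 0d ef.
byte 0: cf XOR 82 = 4d
byte 1: 04 XOR 41 = 45
byte 2: 5e XOR 0d = 53
byte 3: bc XOR ef = 53
byte 4: 02 XOR 43 = 41
byte 5: a4 XOR e3 = 47
byte 6: c7 XOR 82 = 45
byte 7: 61 XOR 41 = 20
byte 8: 61 XOR 0d = 6c
byte 9: 9a XOR ef = 75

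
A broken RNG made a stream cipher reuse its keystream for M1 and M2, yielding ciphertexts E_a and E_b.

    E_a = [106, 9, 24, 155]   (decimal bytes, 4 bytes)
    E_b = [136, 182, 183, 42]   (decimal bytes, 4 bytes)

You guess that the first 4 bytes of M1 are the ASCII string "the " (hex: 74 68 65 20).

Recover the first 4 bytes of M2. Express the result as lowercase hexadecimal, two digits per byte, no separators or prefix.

96d7ca91

First, E_a ⊕ E_b = (M1 ⊕ K) ⊕ (M2 ⊕ K) = M1 ⊕ M2, so the key drops out. Then M2 = (M1 ⊕ M2) ⊕ M1 over the first 4 bytes.
byte 0: (6a xor 88) xor 74 = e2 xor 74 = 96
byte 1: (09 xor b6) xor 68 = bf xor 68 = d7
byte 2: (18 xor b7) xor 65 = af xor 65 = ca
byte 3: (9b xor 2a) xor 20 = b1 xor 20 = 91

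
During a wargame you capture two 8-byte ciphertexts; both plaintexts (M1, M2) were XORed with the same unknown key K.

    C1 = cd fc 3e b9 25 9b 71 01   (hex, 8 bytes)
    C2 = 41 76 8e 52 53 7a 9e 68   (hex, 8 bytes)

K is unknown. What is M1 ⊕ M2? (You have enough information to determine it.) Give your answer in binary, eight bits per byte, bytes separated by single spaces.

C1 ⊕ C2 = (M1 ⊕ K) ⊕ (M2 ⊕ K) = M1 ⊕ M2 — the shared key cancels under XOR.
cd ⊕ 41 = 8c
fc ⊕ 76 = 8a
3e ⊕ 8e = b0
b9 ⊕ 52 = eb
25 ⊕ 53 = 76
9b ⊕ 7a = e1
71 ⊕ 9e = ef
01 ⊕ 68 = 69

10001100 10001010 10110000 11101011 01110110 11100001 11101111 01101001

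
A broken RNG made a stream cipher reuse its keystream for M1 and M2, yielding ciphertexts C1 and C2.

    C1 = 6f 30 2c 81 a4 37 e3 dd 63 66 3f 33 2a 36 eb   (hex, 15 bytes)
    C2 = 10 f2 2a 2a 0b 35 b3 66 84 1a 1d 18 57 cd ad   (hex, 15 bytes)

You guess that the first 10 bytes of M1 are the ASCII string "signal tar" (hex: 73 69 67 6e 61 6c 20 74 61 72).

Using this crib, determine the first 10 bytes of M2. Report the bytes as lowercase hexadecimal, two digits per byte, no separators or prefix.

First, C1 ⊕ C2 = (M1 ⊕ K) ⊕ (M2 ⊕ K) = M1 ⊕ M2, so the key drops out. Then M2 = (M1 ⊕ M2) ⊕ M1 over the first 10 bytes.
byte 0: (6f XOR 10) XOR 73 = 7f XOR 73 = 0c
byte 1: (30 XOR f2) XOR 69 = c2 XOR 69 = ab
byte 2: (2c XOR 2a) XOR 67 = 06 XOR 67 = 61
byte 3: (81 XOR 2a) XOR 6e = ab XOR 6e = c5
byte 4: (a4 XOR 0b) XOR 61 = af XOR 61 = ce
byte 5: (37 XOR 35) XOR 6c = 02 XOR 6c = 6e
byte 6: (e3 XOR b3) XOR 20 = 50 XOR 20 = 70
byte 7: (dd XOR 66) XOR 74 = bb XOR 74 = cf
byte 8: (63 XOR 84) XOR 61 = e7 XOR 61 = 86
byte 9: (66 XOR 1a) XOR 72 = 7c XOR 72 = 0e

0cab61c5ce6e70cf860e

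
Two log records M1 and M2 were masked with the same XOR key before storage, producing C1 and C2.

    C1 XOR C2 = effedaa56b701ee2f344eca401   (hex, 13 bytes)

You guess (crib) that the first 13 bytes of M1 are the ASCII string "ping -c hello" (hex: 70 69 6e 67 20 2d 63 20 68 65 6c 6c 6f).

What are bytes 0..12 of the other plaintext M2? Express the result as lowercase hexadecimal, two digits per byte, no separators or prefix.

Since C1 ⊕ C2 = M1 ⊕ M2, XORing with the guessed M1 bytes yields the corresponding M2 bytes: M2 = (C1 ⊕ C2) ⊕ M1.
ef ^ 70 = 9f
fe ^ 69 = 97
da ^ 6e = b4
a5 ^ 67 = c2
6b ^ 20 = 4b
70 ^ 2d = 5d
1e ^ 63 = 7d
e2 ^ 20 = c2
f3 ^ 68 = 9b
44 ^ 65 = 21
ec ^ 6c = 80
a4 ^ 6c = c8
01 ^ 6f = 6e

9f97b4c24b5d7dc29b2180c86e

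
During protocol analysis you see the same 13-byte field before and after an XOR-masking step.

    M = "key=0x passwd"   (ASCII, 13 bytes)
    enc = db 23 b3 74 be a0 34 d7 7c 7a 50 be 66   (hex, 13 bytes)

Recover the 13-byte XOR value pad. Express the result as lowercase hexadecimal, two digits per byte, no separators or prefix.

b046ca498ed814a71d0923c902

Since enc = M ⊕ pad, XORing both sides with M gives pad = M ⊕ enc.
byte 0: 6b xor db = b0
byte 1: 65 xor 23 = 46
byte 2: 79 xor b3 = ca
byte 3: 3d xor 74 = 49
byte 4: 30 xor be = 8e
byte 5: 78 xor a0 = d8
byte 6: 20 xor 34 = 14
byte 7: 70 xor d7 = a7
byte 8: 61 xor 7c = 1d
byte 9: 73 xor 7a = 09
byte 10: 73 xor 50 = 23
byte 11: 77 xor be = c9
byte 12: 64 xor 66 = 02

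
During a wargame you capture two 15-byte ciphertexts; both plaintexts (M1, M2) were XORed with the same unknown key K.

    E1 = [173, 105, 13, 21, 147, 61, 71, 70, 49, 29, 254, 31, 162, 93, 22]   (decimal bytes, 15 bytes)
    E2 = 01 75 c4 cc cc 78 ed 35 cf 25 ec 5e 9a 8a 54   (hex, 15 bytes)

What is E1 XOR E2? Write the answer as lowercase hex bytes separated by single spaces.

ac 1c c9 d9 5f 45 aa 73 fe 38 12 41 38 d7 42

E1 ⊕ E2 = (M1 ⊕ K) ⊕ (M2 ⊕ K) = M1 ⊕ M2 — the shared key cancels under XOR.
10101101 ^ 00000001 = 10101100
01101001 ^ 01110101 = 00011100
00001101 ^ 11000100 = 11001001
00010101 ^ 11001100 = 11011001
10010011 ^ 11001100 = 01011111
00111101 ^ 01111000 = 01000101
01000111 ^ 11101101 = 10101010
01000110 ^ 00110101 = 01110011
00110001 ^ 11001111 = 11111110
00011101 ^ 00100101 = 00111000
11111110 ^ 11101100 = 00010010
00011111 ^ 01011110 = 01000001
10100010 ^ 10011010 = 00111000
01011101 ^ 10001010 = 11010111
00010110 ^ 01010100 = 01000010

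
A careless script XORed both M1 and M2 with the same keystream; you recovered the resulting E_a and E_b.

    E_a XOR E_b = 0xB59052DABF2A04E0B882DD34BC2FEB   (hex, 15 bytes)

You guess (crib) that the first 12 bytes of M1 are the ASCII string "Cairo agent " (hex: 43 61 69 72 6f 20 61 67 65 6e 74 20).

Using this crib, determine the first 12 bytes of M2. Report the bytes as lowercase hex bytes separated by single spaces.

f6 f1 3b a8 d0 0a 65 87 dd ec a9 14

Since E_a ⊕ E_b = M1 ⊕ M2, XORing with the guessed M1 bytes yields the corresponding M2 bytes: M2 = (E_a ⊕ E_b) ⊕ M1.
b5 ⊕ 43 = f6
90 ⊕ 61 = f1
52 ⊕ 69 = 3b
da ⊕ 72 = a8
bf ⊕ 6f = d0
2a ⊕ 20 = 0a
04 ⊕ 61 = 65
e0 ⊕ 67 = 87
b8 ⊕ 65 = dd
82 ⊕ 6e = ec
dd ⊕ 74 = a9
34 ⊕ 20 = 14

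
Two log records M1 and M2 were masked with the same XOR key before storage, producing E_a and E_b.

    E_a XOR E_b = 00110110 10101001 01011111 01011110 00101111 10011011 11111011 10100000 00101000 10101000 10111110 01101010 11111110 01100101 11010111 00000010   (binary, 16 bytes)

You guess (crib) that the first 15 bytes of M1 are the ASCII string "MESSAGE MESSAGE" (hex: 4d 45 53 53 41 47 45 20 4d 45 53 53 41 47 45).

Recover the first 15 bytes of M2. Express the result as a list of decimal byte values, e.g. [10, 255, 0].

Since E_a ⊕ E_b = M1 ⊕ M2, XORing with the guessed M1 bytes yields the corresponding M2 bytes: M2 = (E_a ⊕ E_b) ⊕ M1.
byte 0: 00110110 ^ 01001101 = 01111011
byte 1: 10101001 ^ 01000101 = 11101100
byte 2: 01011111 ^ 01010011 = 00001100
byte 3: 01011110 ^ 01010011 = 00001101
byte 4: 00101111 ^ 01000001 = 01101110
byte 5: 10011011 ^ 01000111 = 11011100
byte 6: 11111011 ^ 01000101 = 10111110
byte 7: 10100000 ^ 00100000 = 10000000
byte 8: 00101000 ^ 01001101 = 01100101
byte 9: 10101000 ^ 01000101 = 11101101
byte 10: 10111110 ^ 01010011 = 11101101
byte 11: 01101010 ^ 01010011 = 00111001
byte 12: 11111110 ^ 01000001 = 10111111
byte 13: 01100101 ^ 01000111 = 00100010
byte 14: 11010111 ^ 01000101 = 10010010

[123, 236, 12, 13, 110, 220, 190, 128, 101, 237, 237, 57, 191, 34, 146]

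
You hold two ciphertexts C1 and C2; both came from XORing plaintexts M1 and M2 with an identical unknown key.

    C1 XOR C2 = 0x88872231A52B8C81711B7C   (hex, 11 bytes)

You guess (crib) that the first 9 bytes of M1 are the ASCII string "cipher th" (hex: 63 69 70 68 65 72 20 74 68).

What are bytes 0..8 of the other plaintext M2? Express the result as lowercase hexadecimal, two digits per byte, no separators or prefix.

Since C1 ⊕ C2 = M1 ⊕ M2, XORing with the guessed M1 bytes yields the corresponding M2 bytes: M2 = (C1 ⊕ C2) ⊕ M1.
88 xor 63 = eb
87 xor 69 = ee
22 xor 70 = 52
31 xor 68 = 59
a5 xor 65 = c0
2b xor 72 = 59
8c xor 20 = ac
81 xor 74 = f5
71 xor 68 = 19

ebee5259c059acf519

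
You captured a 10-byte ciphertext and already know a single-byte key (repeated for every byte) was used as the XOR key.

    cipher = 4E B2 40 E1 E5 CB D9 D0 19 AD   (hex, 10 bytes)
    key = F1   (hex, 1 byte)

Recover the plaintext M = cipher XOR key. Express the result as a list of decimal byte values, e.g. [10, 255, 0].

The 1-byte key repeats, so the effective keystream is f1 f1 f1 f1 f1 f1 f1 f1 f1 f1.
byte 0: 01001110 ⊕ 11110001 = 10111111
byte 1: 10110010 ⊕ 11110001 = 01000011
byte 2: 01000000 ⊕ 11110001 = 10110001
byte 3: 11100001 ⊕ 11110001 = 00010000
byte 4: 11100101 ⊕ 11110001 = 00010100
byte 5: 11001011 ⊕ 11110001 = 00111010
byte 6: 11011001 ⊕ 11110001 = 00101000
byte 7: 11010000 ⊕ 11110001 = 00100001
byte 8: 00011001 ⊕ 11110001 = 11101000
byte 9: 10101101 ⊕ 11110001 = 01011100

[191, 67, 177, 16, 20, 58, 40, 33, 232, 92]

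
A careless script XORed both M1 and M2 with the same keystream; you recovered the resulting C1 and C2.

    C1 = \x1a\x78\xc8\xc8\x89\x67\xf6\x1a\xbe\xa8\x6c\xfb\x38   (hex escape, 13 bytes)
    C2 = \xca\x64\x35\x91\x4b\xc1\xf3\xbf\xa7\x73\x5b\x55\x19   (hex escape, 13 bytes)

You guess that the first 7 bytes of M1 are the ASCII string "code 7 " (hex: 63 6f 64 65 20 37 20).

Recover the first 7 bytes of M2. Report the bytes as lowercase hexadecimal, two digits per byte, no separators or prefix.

b373993ce29125

First, C1 ⊕ C2 = (M1 ⊕ K) ⊕ (M2 ⊕ K) = M1 ⊕ M2, so the key drops out. Then M2 = (M1 ⊕ M2) ⊕ M1 over the first 7 bytes.
byte 0: (1a ^ ca) ^ 63 = d0 ^ 63 = b3
byte 1: (78 ^ 64) ^ 6f = 1c ^ 6f = 73
byte 2: (c8 ^ 35) ^ 64 = fd ^ 64 = 99
byte 3: (c8 ^ 91) ^ 65 = 59 ^ 65 = 3c
byte 4: (89 ^ 4b) ^ 20 = c2 ^ 20 = e2
byte 5: (67 ^ c1) ^ 37 = a6 ^ 37 = 91
byte 6: (f6 ^ f3) ^ 20 = 05 ^ 20 = 25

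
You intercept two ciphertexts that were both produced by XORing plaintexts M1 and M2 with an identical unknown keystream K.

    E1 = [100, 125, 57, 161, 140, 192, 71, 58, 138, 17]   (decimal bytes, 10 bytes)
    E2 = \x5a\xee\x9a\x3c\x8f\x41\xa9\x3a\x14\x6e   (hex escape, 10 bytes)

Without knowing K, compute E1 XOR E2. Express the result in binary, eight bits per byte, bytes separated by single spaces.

E1 ⊕ E2 = (M1 ⊕ K) ⊕ (M2 ⊕ K) = M1 ⊕ M2 — the shared key cancels under XOR.
100 XOR  90 =  62
125 XOR 238 = 147
 57 XOR 154 = 163
161 XOR  60 = 157
140 XOR 143 =   3
192 XOR  65 = 129
 71 XOR 169 = 238
 58 XOR  58 =   0
138 XOR  20 = 158
 17 XOR 110 = 127

00111110 10010011 10100011 10011101 00000011 10000001 11101110 00000000 10011110 01111111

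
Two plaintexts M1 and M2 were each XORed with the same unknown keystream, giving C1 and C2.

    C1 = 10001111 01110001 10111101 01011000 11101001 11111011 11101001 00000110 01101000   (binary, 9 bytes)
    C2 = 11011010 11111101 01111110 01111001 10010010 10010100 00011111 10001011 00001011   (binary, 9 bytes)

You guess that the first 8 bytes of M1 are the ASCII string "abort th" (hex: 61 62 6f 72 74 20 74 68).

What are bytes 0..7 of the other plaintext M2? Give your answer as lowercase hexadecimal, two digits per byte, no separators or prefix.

First, C1 ⊕ C2 = (M1 ⊕ K) ⊕ (M2 ⊕ K) = M1 ⊕ M2, so the key drops out. Then M2 = (M1 ⊕ M2) ⊕ M1 over the first 8 bytes.
byte 0: (8f XOR da) XOR 61 = 55 XOR 61 = 34
byte 1: (71 XOR fd) XOR 62 = 8c XOR 62 = ee
byte 2: (bd XOR 7e) XOR 6f = c3 XOR 6f = ac
byte 3: (58 XOR 79) XOR 72 = 21 XOR 72 = 53
byte 4: (e9 XOR 92) XOR 74 = 7b XOR 74 = 0f
byte 5: (fb XOR 94) XOR 20 = 6f XOR 20 = 4f
byte 6: (e9 XOR 1f) XOR 74 = f6 XOR 74 = 82
byte 7: (06 XOR 8b) XOR 68 = 8d XOR 68 = e5

34eeac530f4f82e5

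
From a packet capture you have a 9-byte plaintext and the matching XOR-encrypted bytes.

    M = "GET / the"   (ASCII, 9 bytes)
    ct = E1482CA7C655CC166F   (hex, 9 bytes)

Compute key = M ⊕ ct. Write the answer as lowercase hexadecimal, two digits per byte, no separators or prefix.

a60d7887e975b87e0a

Since ct = M ⊕ key, XORing both sides with M gives key = M ⊕ ct.
47 xor e1 = a6
45 xor 48 = 0d
54 xor 2c = 78
20 xor a7 = 87
2f xor c6 = e9
20 xor 55 = 75
74 xor cc = b8
68 xor 16 = 7e
65 xor 6f = 0a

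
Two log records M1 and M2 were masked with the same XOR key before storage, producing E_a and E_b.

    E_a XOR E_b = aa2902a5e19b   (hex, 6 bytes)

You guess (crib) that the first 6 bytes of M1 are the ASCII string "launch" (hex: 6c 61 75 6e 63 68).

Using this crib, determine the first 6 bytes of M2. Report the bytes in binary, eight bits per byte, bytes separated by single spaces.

Since E_a ⊕ E_b = M1 ⊕ M2, XORing with the guessed M1 bytes yields the corresponding M2 bytes: M2 = (E_a ⊕ E_b) ⊕ M1.
aa xor 6c = c6
29 xor 61 = 48
02 xor 75 = 77
a5 xor 6e = cb
e1 xor 63 = 82
9b xor 68 = f3

11000110 01001000 01110111 11001011 10000010 11110011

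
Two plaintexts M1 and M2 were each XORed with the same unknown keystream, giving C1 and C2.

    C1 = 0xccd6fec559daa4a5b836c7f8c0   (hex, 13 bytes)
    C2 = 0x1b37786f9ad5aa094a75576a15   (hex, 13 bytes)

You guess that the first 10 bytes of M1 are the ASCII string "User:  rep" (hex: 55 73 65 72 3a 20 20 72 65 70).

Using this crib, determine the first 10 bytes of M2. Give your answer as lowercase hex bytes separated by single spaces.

82 92 e3 d8 f9 2f 2e de 97 33

First, C1 ⊕ C2 = (M1 ⊕ K) ⊕ (M2 ⊕ K) = M1 ⊕ M2, so the key drops out. Then M2 = (M1 ⊕ M2) ⊕ M1 over the first 10 bytes.
byte 0: (cc XOR 1b) XOR 55 = d7 XOR 55 = 82
byte 1: (d6 XOR 37) XOR 73 = e1 XOR 73 = 92
byte 2: (fe XOR 78) XOR 65 = 86 XOR 65 = e3
byte 3: (c5 XOR 6f) XOR 72 = aa XOR 72 = d8
byte 4: (59 XOR 9a) XOR 3a = c3 XOR 3a = f9
byte 5: (da XOR d5) XOR 20 = 0f XOR 20 = 2f
byte 6: (a4 XOR aa) XOR 20 = 0e XOR 20 = 2e
byte 7: (a5 XOR 09) XOR 72 = ac XOR 72 = de
byte 8: (b8 XOR 4a) XOR 65 = f2 XOR 65 = 97
byte 9: (36 XOR 75) XOR 70 = 43 XOR 70 = 33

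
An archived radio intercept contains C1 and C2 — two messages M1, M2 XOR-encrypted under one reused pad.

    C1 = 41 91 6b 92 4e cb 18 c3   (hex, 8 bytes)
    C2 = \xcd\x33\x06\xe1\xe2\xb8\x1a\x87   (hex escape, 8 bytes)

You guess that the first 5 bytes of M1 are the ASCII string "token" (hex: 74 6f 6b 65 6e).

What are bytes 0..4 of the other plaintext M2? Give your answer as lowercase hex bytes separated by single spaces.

f8 cd 06 16 c2

First, C1 ⊕ C2 = (M1 ⊕ K) ⊕ (M2 ⊕ K) = M1 ⊕ M2, so the key drops out. Then M2 = (M1 ⊕ M2) ⊕ M1 over the first 5 bytes.
byte 0: (41 ⊕ cd) ⊕ 74 = 8c ⊕ 74 = f8
byte 1: (91 ⊕ 33) ⊕ 6f = a2 ⊕ 6f = cd
byte 2: (6b ⊕ 06) ⊕ 6b = 6d ⊕ 6b = 06
byte 3: (92 ⊕ e1) ⊕ 65 = 73 ⊕ 65 = 16
byte 4: (4e ⊕ e2) ⊕ 6e = ac ⊕ 6e = c2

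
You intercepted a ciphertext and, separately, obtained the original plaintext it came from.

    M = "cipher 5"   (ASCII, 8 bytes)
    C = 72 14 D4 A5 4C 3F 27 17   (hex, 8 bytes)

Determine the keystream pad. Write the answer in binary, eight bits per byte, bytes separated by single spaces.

00010001 01111101 10100100 11001101 00101001 01001101 00000111 00100010

Since C = M ⊕ pad, XORing both sides with M gives pad = M ⊕ C.
byte 0:  99 XOR 114 =  17
byte 1: 105 XOR  20 = 125
byte 2: 112 XOR 212 = 164
byte 3: 104 XOR 165 = 205
byte 4: 101 XOR  76 =  41
byte 5: 114 XOR  63 =  77
byte 6:  32 XOR  39 =   7
byte 7:  53 XOR  23 =  34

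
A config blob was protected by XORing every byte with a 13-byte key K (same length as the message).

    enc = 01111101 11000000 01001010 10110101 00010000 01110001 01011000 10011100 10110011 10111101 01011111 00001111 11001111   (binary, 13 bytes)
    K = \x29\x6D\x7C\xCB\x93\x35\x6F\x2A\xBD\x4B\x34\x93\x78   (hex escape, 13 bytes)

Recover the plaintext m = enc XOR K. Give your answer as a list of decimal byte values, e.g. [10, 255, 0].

XOR is its own inverse, so applying the key byte-wise gives the result directly.
byte 0: 01111101 ⊕ 00101001 = 01010100
byte 1: 11000000 ⊕ 01101101 = 10101101
byte 2: 01001010 ⊕ 01111100 = 00110110
byte 3: 10110101 ⊕ 11001011 = 01111110
byte 4: 00010000 ⊕ 10010011 = 10000011
byte 5: 01110001 ⊕ 00110101 = 01000100
byte 6: 01011000 ⊕ 01101111 = 00110111
byte 7: 10011100 ⊕ 00101010 = 10110110
byte 8: 10110011 ⊕ 10111101 = 00001110
byte 9: 10111101 ⊕ 01001011 = 11110110
byte 10: 01011111 ⊕ 00110100 = 01101011
byte 11: 00001111 ⊕ 10010011 = 10011100
byte 12: 11001111 ⊕ 01111000 = 10110111

[84, 173, 54, 126, 131, 68, 55, 182, 14, 246, 107, 156, 183]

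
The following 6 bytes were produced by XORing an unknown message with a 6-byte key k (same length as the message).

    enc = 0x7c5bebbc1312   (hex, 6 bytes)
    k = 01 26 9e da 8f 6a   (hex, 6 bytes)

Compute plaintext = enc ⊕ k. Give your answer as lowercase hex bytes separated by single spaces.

7d 7d 75 66 9c 78

XOR is its own inverse, so applying the key byte-wise gives the result directly.
byte 0: 01111100 ⊕ 00000001 = 01111101
byte 1: 01011011 ⊕ 00100110 = 01111101
byte 2: 11101011 ⊕ 10011110 = 01110101
byte 3: 10111100 ⊕ 11011010 = 01100110
byte 4: 00010011 ⊕ 10001111 = 10011100
byte 5: 00010010 ⊕ 01101010 = 01111000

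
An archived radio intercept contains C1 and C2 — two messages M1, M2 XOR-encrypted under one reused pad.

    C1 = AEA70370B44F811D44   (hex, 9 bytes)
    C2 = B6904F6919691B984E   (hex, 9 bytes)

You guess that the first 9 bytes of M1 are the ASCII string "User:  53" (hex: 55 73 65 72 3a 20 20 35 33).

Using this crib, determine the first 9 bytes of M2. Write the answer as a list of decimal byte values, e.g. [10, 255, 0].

First, C1 ⊕ C2 = (M1 ⊕ K) ⊕ (M2 ⊕ K) = M1 ⊕ M2, so the key drops out. Then M2 = (M1 ⊕ M2) ⊕ M1 over the first 9 bytes.
byte 0: (ae ⊕ b6) ⊕ 55 = 18 ⊕ 55 = 4d
byte 1: (a7 ⊕ 90) ⊕ 73 = 37 ⊕ 73 = 44
byte 2: (03 ⊕ 4f) ⊕ 65 = 4c ⊕ 65 = 29
byte 3: (70 ⊕ 69) ⊕ 72 = 19 ⊕ 72 = 6b
byte 4: (b4 ⊕ 19) ⊕ 3a = ad ⊕ 3a = 97
byte 5: (4f ⊕ 69) ⊕ 20 = 26 ⊕ 20 = 06
byte 6: (81 ⊕ 1b) ⊕ 20 = 9a ⊕ 20 = ba
byte 7: (1d ⊕ 98) ⊕ 35 = 85 ⊕ 35 = b0
byte 8: (44 ⊕ 4e) ⊕ 33 = 0a ⊕ 33 = 39

[77, 68, 41, 107, 151, 6, 186, 176, 57]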